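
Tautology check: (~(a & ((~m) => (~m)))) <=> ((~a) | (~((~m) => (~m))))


Build the truth table over {a, m}:
a | m | φ
---------
False | False | True
True | False | True
False | True | True
True | True | True
Every row evaluates to true.

Yes, it is a tautology.


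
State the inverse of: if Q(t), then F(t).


The inverse of (P → Q) is (¬P → ¬Q). It is equivalent to the converse, not to the original.
Here P = 'Q(t)' and Q = 'F(t)'.

If not (Q(t)), then not (F(t)).


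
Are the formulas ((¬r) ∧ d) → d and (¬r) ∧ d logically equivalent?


Compare truth tables:
d | r | φ | ψ
-------------
F | F | T | F
T | F | T | T
F | T | T | F
T | T | T | F
They differ at row 1 (d=F, r=F): φ=T but ψ=F.

No, they are not logically equivalent.


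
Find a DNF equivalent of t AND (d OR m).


Step 1: Distribute ∧ over ∨: t ∧ (d ∨ m) = (t ∧ d) ∨ (t ∧ m).

(t AND d) OR (t AND m)


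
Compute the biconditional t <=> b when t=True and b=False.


Biconditional is true when both operands have the same truth value.
Substitute: t=True, b=False.
True <=> False evaluates to False.

False


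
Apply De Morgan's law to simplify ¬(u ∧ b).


De Morgan: the negation of a conjunction is the disjunction of the negations.
Distribute ¬ across ∧, flipping it to ∨, and negate each literal.

(¬u) ∨ (¬b)


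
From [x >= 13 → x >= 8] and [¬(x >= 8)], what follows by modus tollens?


Modus tollens: from (P → Q) and ¬Q, infer ¬P.
Q = 'x >= 8' is denied; since P → Q, P must also fail.

Not (x >= 13).


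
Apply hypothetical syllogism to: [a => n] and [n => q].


Hypothetical syllogism: from (P → Q) and (Q → R), infer (P → R).
Chain the two implications through the shared middle term 'n'.

a => q


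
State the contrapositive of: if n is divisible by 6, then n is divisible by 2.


The contrapositive of (P → Q) is (¬Q → ¬P); it is logically equivalent to the original.
Here P = 'n is divisible by 6' and Q = 'n is divisible by 2'.

If not (n is divisible by 2), then not (n is divisible by 6).


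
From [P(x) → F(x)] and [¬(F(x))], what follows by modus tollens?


Modus tollens: from (P → Q) and ¬Q, infer ¬P.
Q = 'F(x)' is denied; since P → Q, P must also fail.

Not (P(x)).


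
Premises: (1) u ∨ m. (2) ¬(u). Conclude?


Disjunctive syllogism: from (P ∨ Q) and ¬P, infer Q.
One disjunct, 'u', is ruled out; the other must hold.

m


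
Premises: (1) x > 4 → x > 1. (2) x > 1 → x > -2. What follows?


Hypothetical syllogism: from (P → Q) and (Q → R), infer (P → R).
Chain the two implications through the shared middle term 'x > 1'.

x > 4 → x > -2


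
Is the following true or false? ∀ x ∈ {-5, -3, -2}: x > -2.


Evaluate the predicate on each element: -5:F, -3:F, -2:F.
Counterexample x = -5 fails the predicate.

F


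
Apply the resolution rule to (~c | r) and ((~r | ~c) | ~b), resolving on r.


The clauses contain complementary literals r and ~r.
Resolution eliminates this pair and disjoins the remaining literals (merging duplicates).

(~c | ~b)


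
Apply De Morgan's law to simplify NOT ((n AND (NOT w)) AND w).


De Morgan: the negation of a conjunction is the disjunction of the negations.
Distribute NOT across AND, flipping it to OR, and negate each literal.

((NOT n) OR w) OR (NOT w)


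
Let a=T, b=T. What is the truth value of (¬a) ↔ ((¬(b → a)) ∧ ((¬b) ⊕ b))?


Substitute a=T, b=T:
¬a = F
b → a = T → T = T
¬(b → a) = F
¬b = F
(¬b) ⊕ b = F ⊕ T = T
(¬(b → a)) ∧ ((¬b) ⊕ b) = F ∧ T = F
(¬a) ↔ ((¬(b → a)) ∧ ((¬b) ⊕ b)) = F ↔ F = T

T


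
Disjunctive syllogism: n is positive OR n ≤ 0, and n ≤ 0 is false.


Disjunctive syllogism: from (P ∨ Q) and ¬P, infer Q.
One disjunct, 'n ≤ 0', is ruled out; the other must hold.

n is positive


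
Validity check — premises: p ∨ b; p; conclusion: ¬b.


This is affirming a disjunct (fallacy). There exist truth assignments where the premises are all true but the conclusion is false.

Invalid.


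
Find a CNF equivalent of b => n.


Step 1: Rewrite b → n as ¬b ∨ n.

(~b) | n


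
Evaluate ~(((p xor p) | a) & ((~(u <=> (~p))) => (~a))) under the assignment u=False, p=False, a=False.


Substitute u=False, p=False, a=False:
p xor p = False xor False = False
(p xor p) | a = False | False = False
~p = True
u <=> (~p) = False <=> True = False
~(u <=> (~p)) = True
~a = True
(~(u <=> (~p))) => (~a) = True => True = True
((p xor p) | a) & ((~(u <=> (~p))) => (~a)) = False & True = False
~(((p xor p) | a) & ((~(u <=> (~p))) => (~a))) = True

True


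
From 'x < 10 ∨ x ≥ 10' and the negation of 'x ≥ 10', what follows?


Disjunctive syllogism: from (P ∨ Q) and ¬P, infer Q.
One disjunct, 'x ≥ 10', is ruled out; the other must hold.

x < 10


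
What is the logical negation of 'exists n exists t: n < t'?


Negation flips each quantifier (∀↔∃) and negates the inner predicate.
¬(exists n exists t: φ) = forall n forall t: ¬φ.

forall n forall t: ~(n < t)


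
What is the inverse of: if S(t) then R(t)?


The inverse of (P → Q) is (¬P → ¬Q). It is equivalent to the converse, not to the original.
Here P = 'S(t)' and Q = 'R(t)'.

If not (S(t)), then not (R(t)).


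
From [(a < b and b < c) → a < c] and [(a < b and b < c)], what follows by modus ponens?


Modus ponens: from (P → Q) and P, infer Q.
P = '(a < b and b < c)' is asserted, and P → Q holds, so Q follows.

a < c.


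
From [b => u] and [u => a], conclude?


Hypothetical syllogism: from (P → Q) and (Q → R), infer (P → R).
Chain the two implications through the shared middle term 'u'.

b => a


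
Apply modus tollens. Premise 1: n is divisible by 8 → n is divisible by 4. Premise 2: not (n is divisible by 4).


Modus tollens: from (P → Q) and ¬Q, infer ¬P.
Q = 'n is divisible by 4' is denied; since P → Q, P must also fail.

Not (n is divisible by 8).


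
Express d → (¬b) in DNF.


Step 1: Rewrite d → (¬b) as ¬d ∨ (¬b).

(¬d) ∨ (¬b)


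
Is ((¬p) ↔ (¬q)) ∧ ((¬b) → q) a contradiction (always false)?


Truth table over {b, p, q}:
b | p | q | φ
-------------
F | F | F | F
T | F | F | T
F | T | F | F
T | T | F | F
F | F | T | F
T | F | T | F
F | T | T | T
T | T | T | T
Satisfying assignment at row 2: b=T, p=F, q=F gives T.

No, it is not a contradiction.


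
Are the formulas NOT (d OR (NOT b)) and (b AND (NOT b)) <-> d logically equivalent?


Compare truth tables:
b | d | φ | ψ
-------------
F | F | F | T
T | F | T | T
F | T | F | F
T | T | F | F
They differ at row 1 (b=F, d=F): φ=F but ψ=T.

No, they are not logically equivalent.


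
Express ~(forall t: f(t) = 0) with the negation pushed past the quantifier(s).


¬(forall x: φ) = exists x: ¬φ, and ¬(exists x: φ) = forall x: ¬φ.
Apply to the universal statement.

exists t: ~(f(t) = 0)


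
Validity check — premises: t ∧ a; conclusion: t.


This matches the form of conjunction elimination: the conclusion follows in every model of the premises.

Valid.


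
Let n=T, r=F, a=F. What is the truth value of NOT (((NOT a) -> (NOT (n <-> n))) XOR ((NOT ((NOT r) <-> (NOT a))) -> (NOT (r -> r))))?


Substitute n=T, r=F, a=F:
… (earlier sub-steps elided)
(NOT a) -> (NOT (n <-> n)) = T -> F = F
NOT r = T
NOT a = T
(NOT r) <-> (NOT a) = T <-> T = T
NOT ((NOT r) <-> (NOT a)) = F
r -> r = F -> F = T
NOT (r -> r) = F
(NOT ((NOT r) <-> (NOT a))) -> (NOT (r -> r)) = F -> F = T
((NOT a) -> (NOT (n <-> n))) XOR ((NOT ((NOT r) <-> (NOT a))) -> (NOT (r -> r))) = F XOR T = T
NOT (((NOT a) -> (NOT (n <-> n))) XOR ((NOT ((NOT r) <-> (NOT a))) -> (NOT (r -> r)))) = F

F


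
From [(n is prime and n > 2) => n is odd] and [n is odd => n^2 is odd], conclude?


Hypothetical syllogism: from (P → Q) and (Q → R), infer (P → R).
Chain the two implications through the shared middle term 'n is odd'.

(n is prime and n > 2) => n^2 is odd


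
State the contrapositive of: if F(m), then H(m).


The contrapositive of (P → Q) is (¬Q → ¬P); it is logically equivalent to the original.
Here P = 'F(m)' and Q = 'H(m)'.

If not (H(m)), then not (F(m)).


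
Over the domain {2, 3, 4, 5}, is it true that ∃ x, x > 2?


Evaluate the predicate on each element: 2:F, 3:T, 4:T, 5:T.
Witness x = 3 satisfies the predicate.

T


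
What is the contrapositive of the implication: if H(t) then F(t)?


The contrapositive of (P → Q) is (¬Q → ¬P); it is logically equivalent to the original.
Here P = 'H(t)' and Q = 'F(t)'.

If not (F(t)), then not (H(t)).


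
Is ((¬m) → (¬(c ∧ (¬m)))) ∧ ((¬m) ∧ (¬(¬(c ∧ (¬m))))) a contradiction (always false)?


Truth table over {c, m}:
c | m | φ
---------
F | F | F
T | F | F
F | T | F
T | T | F
Every row is false.

Yes, it is a contradiction.


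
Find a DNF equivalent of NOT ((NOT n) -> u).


Step 1: Rewrite implication then negate: ¬(¬(¬n) ∨ u) = (¬n) ∧ ¬u.

(NOT n) AND (NOT u)


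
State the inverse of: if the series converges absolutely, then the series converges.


The inverse of (P → Q) is (¬P → ¬Q). It is equivalent to the converse, not to the original.
Here P = 'the series converges absolutely' and Q = 'the series converges'.

If not (the series converges absolutely), then not (the series converges).


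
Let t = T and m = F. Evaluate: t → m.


Implication is false only when antecedent is true and consequent is false.
Substitute: t=T, m=F.
T → F evaluates to F.

F


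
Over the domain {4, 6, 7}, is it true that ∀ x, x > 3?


Evaluate the predicate on each element: 4:T, 6:T, 7:T.
Every element satisfies the predicate.

T


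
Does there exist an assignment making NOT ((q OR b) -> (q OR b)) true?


Check all 4 assignments over {b, q}:
b | q | φ
---------
F | F | F
T | F | F
F | T | F
T | T | F
No assignment makes the formula true.

Unsatisfiable.


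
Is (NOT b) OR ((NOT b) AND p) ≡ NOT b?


Compare truth tables:
b | p | φ | ψ
-------------
F | F | T | T
T | F | F | F
F | T | T | T
T | T | F | F
The columns φ and ψ agree on every row.

Yes, they are logically equivalent.


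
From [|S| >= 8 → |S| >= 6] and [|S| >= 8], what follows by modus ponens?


Modus ponens: from (P → Q) and P, infer Q.
P = '|S| >= 8' is asserted, and P → Q holds, so Q follows.

|S| >= 6.


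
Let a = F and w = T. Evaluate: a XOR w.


Exclusive or is true when exactly one operand is true.
Substitute: a=F, w=T.
F XOR T evaluates to T.

T


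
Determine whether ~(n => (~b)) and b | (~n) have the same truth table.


Compare truth tables:
b | n | φ | ψ
-------------
False | False | False | True
True | False | False | True
False | True | False | False
True | True | True | True
They differ at row 1 (b=False, n=False): φ=False but ψ=True.

No, they are not logically equivalent.


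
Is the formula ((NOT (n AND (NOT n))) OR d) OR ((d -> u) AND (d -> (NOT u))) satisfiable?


Search for a satisfying assignment over {d, n, u}.
Try d=F, n=F, u=F: the formula evaluates to T.
A satisfying assignment exists.

Satisfiable.


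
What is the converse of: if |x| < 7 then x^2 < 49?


The converse of (P → Q) is (Q → P). It is not in general equivalent to the original.
Here P = '|x| < 7' and Q = 'x^2 < 49'.

If x^2 < 49, then |x| < 7.


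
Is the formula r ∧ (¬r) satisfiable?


Check all 2 assignments over {r}:
r | φ
-----
F | F
T | F
No assignment makes the formula true.

Unsatisfiable.


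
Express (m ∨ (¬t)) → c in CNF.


Step 1: Rewrite as ¬(m ∨ (¬t)) ∨ c = (¬m ∧ ¬(¬t)) ∨ c.
Step 2: Distribute ∨ over ∧.
Step 3: Eliminate any double negations (¬¬X = X).

((¬m) ∨ c) ∧ (t ∨ c)


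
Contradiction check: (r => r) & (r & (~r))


Truth table over {r}:
r | φ
-----
False | False
True | False
Every row is false.

Yes, it is a contradiction.


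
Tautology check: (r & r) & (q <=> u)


Build the truth table over {q, r, u}:
q | r | u | φ
-------------
False | False | False | False
True | False | False | False
False | True | False | True
True | True | False | False
False | False | True | False
True | False | True | False
False | True | True | False
True | True | True | True
Counterexample at row 1: with q=False, r=False, u=False, the formula is False.

No, it is not a tautology.


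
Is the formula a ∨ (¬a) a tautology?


Build the truth table over {a}:
a | φ
-----
F | T
T | T
Every row evaluates to true.

Yes, it is a tautology.


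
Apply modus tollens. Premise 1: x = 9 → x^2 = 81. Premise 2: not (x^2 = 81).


Modus tollens: from (P → Q) and ¬Q, infer ¬P.
Q = 'x^2 = 81' is denied; since P → Q, P must also fail.

Not (x = 9).


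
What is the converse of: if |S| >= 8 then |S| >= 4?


The converse of (P → Q) is (Q → P). It is not in general equivalent to the original.
Here P = '|S| >= 8' and Q = '|S| >= 4'.

If |S| >= 4, then |S| >= 8.


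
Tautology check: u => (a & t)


Build the truth table over {a, t, u}:
a | t | u | φ
-------------
False | False | False | True
True | False | False | True
False | True | False | True
True | True | False | True
False | False | True | False
True | False | True | False
False | True | True | False
True | True | True | True
Counterexample at row 5: with a=False, t=False, u=True, the formula is False.

No, it is not a tautology.


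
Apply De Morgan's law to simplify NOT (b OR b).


De Morgan: the negation of a disjunction is the conjunction of the negations.
Distribute NOT across OR, flipping it to AND, and negate each literal.

(NOT b) AND (NOT b)


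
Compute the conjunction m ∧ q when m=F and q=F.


Conjunction is true only when both operands are true.
Substitute: m=F, q=F.
F ∧ F evaluates to F.

F


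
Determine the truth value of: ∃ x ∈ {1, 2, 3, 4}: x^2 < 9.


Evaluate the predicate on each element: 1:T, 2:T, 3:F, 4:F.
Witness x = 1 satisfies the predicate.

T


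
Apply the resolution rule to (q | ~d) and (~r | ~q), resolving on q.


The clauses contain complementary literals q and ~q.
Resolution eliminates this pair and disjoins the remaining literals (merging duplicates).

(~d | ~r)


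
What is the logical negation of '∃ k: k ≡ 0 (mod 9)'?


¬(∀ x: φ) = ∃ x: ¬φ, and ¬(∃ x: φ) = ∀ x: ¬φ.
Apply to the existential statement.

∀ k: ¬(k ≡ 0 (mod 9))


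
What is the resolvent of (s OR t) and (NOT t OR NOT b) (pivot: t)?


The clauses contain complementary literals t and NOTt.
Resolution eliminates this pair and disjoins the remaining literals (merging duplicates).

(s OR NOT b)


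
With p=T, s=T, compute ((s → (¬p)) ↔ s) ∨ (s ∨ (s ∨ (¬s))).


Substitute p=T, s=T:
¬p = F
s → (¬p) = T → F = F
(s → (¬p)) ↔ s = F ↔ T = F
¬s = F
s ∨ (¬s) = T ∨ F = T
s ∨ (s ∨ (¬s)) = T ∨ T = T
((s → (¬p)) ↔ s) ∨ (s ∨ (s ∨ (¬s))) = F ∨ T = T

T


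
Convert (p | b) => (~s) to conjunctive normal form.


Step 1: Rewrite as ¬(p ∨ b) ∨ (¬s) = (¬p ∧ ¬b) ∨ (¬s).
Step 2: Distribute ∨ over ∧.

((~p) | (~s)) & ((~b) | (~s))


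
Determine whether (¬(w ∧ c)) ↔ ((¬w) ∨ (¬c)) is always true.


Build the truth table over {c, w}:
c | w | φ
---------
F | F | T
T | F | T
F | T | T
T | T | T
Every row evaluates to true.

Yes, it is a tautology.


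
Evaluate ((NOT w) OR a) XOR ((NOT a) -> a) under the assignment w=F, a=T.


Substitute w=F, a=T:
NOT w = T
(NOT w) OR a = T OR T = T
NOT a = F
(NOT a) -> a = F -> T = T
((NOT w) OR a) XOR ((NOT a) -> a) = T XOR T = F

F


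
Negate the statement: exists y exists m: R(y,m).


Negation flips each quantifier (∀↔∃) and negates the inner predicate.
¬(exists y exists m: φ) = forall y forall m: ¬φ.

forall y forall m: ~(R(y,m))


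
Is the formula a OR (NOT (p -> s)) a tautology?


Build the truth table over {a, p, s}:
a | p | s | φ
-------------
F | F | F | F
T | F | F | T
F | T | F | T
T | T | F | T
F | F | T | F
T | F | T | T
F | T | T | F
T | T | T | T
Counterexample at row 1: with a=F, p=F, s=F, the formula is F.

No, it is not a tautology.


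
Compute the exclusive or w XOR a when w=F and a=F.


Exclusive or is true when exactly one operand is true.
Substitute: w=F, a=F.
F XOR F evaluates to F.

F


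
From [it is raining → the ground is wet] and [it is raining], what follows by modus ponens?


Modus ponens: from (P → Q) and P, infer Q.
P = 'it is raining' is asserted, and P → Q holds, so Q follows.

the ground is wet.


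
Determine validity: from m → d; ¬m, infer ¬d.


This is denying the antecedent (fallacy). There exist truth assignments where the premises are all true but the conclusion is false.

Invalid.


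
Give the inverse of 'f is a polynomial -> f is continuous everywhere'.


The inverse of (P → Q) is (¬P → ¬Q). It is equivalent to the converse, not to the original.
Here P = 'f is a polynomial' and Q = 'f is continuous everywhere'.

If not (f is a polynomial), then not (f is continuous everywhere).


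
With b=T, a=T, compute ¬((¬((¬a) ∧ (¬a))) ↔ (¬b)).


Substitute b=T, a=T:
¬a = F
¬a = F
(¬a) ∧ (¬a) = F ∧ F = F
¬((¬a) ∧ (¬a)) = T
¬b = F
(¬((¬a) ∧ (¬a))) ↔ (¬b) = T ↔ F = F
¬((¬((¬a) ∧ (¬a))) ↔ (¬b)) = T

T


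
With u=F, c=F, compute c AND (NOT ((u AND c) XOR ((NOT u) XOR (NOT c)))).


Substitute u=F, c=F:
u AND c = F AND F = F
NOT u = T
NOT c = T
(NOT u) XOR (NOT c) = T XOR T = F
(u AND c) XOR ((NOT u) XOR (NOT c)) = F XOR F = F
NOT ((u AND c) XOR ((NOT u) XOR (NOT c))) = T
c AND (NOT ((u AND c) XOR ((NOT u) XOR (NOT c)))) = F AND T = F

F


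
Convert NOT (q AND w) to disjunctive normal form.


Step 1: Apply De Morgan: ¬(q ∧ w) = ¬q ∨ ¬w.

(NOT q) OR (NOT w)


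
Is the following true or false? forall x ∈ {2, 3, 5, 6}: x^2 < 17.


Evaluate the predicate on each element: 2:True, 3:True, 5:False, 6:False.
Counterexample x = 5 fails the predicate.

False


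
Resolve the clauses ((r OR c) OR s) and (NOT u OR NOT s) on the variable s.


The clauses contain complementary literals s and NOTs.
Resolution eliminates this pair and disjoins the remaining literals (merging duplicates).

((c OR r) OR NOT u)


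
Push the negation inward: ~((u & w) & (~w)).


De Morgan: the negation of a conjunction is the disjunction of the negations.
Distribute ~ across &, flipping it to |, and negate each literal.

((~u) | (~w)) | w


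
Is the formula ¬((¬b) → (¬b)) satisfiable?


Check all 2 assignments over {b}:
b | φ
-----
F | F
T | F
No assignment makes the formula true.

Unsatisfiable.


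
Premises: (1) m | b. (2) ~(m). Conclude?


Disjunctive syllogism: from (P ∨ Q) and ¬P, infer Q.
One disjunct, 'm', is ruled out; the other must hold.

b


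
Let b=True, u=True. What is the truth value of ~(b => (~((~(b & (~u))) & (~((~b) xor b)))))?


Substitute b=True, u=True:
~u = False
b & (~u) = True & False = False
~(b & (~u)) = True
~b = False
(~b) xor b = False xor True = True
~((~b) xor b) = False
(~(b & (~u))) & (~((~b) xor b)) = True & False = False
~((~(b & (~u))) & (~((~b) xor b))) = True
b => (~((~(b & (~u))) & (~((~b) xor b)))) = True => True = True
~(b => (~((~(b & (~u))) & (~((~b) xor b))))) = False

False


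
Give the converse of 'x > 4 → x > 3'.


The converse of (P → Q) is (Q → P). It is not in general equivalent to the original.
Here P = 'x > 4' and Q = 'x > 3'.

If x > 3, then x > 4.


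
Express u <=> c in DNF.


Step 1: u ↔ c is true exactly when both agree: (u ∧ c) ∨ (¬u ∧ ¬c).

(u & c) | ((~u) & (~c))


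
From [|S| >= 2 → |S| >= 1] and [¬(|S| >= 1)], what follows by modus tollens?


Modus tollens: from (P → Q) and ¬Q, infer ¬P.
Q = '|S| >= 1' is denied; since P → Q, P must also fail.

Not (|S| >= 2).


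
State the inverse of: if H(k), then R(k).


The inverse of (P → Q) is (¬P → ¬Q). It is equivalent to the converse, not to the original.
Here P = 'H(k)' and Q = 'R(k)'.

If not (H(k)), then not (R(k)).


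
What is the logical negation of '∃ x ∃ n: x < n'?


Negation flips each quantifier (∀↔∃) and negates the inner predicate.
¬(∃ x ∃ n: φ) = ∀ x ∀ n: ¬φ.

∀ x ∀ n: ¬(x < n)


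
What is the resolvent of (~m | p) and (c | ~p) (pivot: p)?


The clauses contain complementary literals p and ~p.
Resolution eliminates this pair and disjoins the remaining literals (merging duplicates).

(~m | c)


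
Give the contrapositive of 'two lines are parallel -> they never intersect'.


The contrapositive of (P → Q) is (¬Q → ¬P); it is logically equivalent to the original.
Here P = 'two lines are parallel' and Q = 'they never intersect'.

If not (they never intersect), then not (two lines are parallel).


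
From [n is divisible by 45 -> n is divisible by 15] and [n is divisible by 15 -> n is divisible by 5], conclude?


Hypothetical syllogism: from (P → Q) and (Q → R), infer (P → R).
Chain the two implications through the shared middle term 'n is divisible by 15'.

n is divisible by 45 -> n is divisible by 5


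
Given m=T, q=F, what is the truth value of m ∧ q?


Conjunction is true only when both operands are true.
Substitute: m=T, q=F.
T ∧ F evaluates to F.

F


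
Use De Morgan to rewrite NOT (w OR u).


De Morgan: the negation of a disjunction is the conjunction of the negations.
Distribute NOT across OR, flipping it to AND, and negate each literal.

(NOT w) AND (NOT u)


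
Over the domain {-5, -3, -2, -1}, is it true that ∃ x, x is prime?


Evaluate the predicate on each element: -5:F, -3:F, -2:F, -1:F.
No element satisfies the predicate.

F


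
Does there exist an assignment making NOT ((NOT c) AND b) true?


Search for a satisfying assignment over {b, c}.
Try b=F, c=F: the formula evaluates to T.
A satisfying assignment exists.

Satisfiable.


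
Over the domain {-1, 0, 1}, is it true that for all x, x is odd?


Evaluate the predicate on each element: -1:T, 0:F, 1:T.
Counterexample x = 0 fails the predicate.

F


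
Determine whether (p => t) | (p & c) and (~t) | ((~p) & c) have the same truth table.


Compare truth tables:
c | p | t | φ | ψ
-----------------
False | False | False | True | True
True | False | False | True | True
False | True | False | False | True
True | True | False | True | True
False | False | True | True | False
True | False | True | True | True
False | True | True | True | False
True | True | True | True | False
They differ at row 3 (c=False, p=True, t=False): φ=False but ψ=True.

No, they are not logically equivalent.


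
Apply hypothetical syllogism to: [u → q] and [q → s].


Hypothetical syllogism: from (P → Q) and (Q → R), infer (P → R).
Chain the two implications through the shared middle term 'q'.

u → s


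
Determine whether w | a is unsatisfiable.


Truth table over {a, w}:
a | w | φ
---------
False | False | False
True | False | True
False | True | True
True | True | True
Satisfying assignment at row 2: a=True, w=False gives True.

No, it is not a contradiction.


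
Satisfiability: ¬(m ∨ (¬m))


Check all 2 assignments over {m}:
m | φ
-----
F | F
T | F
No assignment makes the formula true.

Unsatisfiable.


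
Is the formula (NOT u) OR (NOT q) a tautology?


Build the truth table over {q, u}:
q | u | φ
---------
F | F | T
T | F | T
F | T | T
T | T | F
Counterexample at row 4: with q=T, u=T, the formula is F.

No, it is not a tautology.


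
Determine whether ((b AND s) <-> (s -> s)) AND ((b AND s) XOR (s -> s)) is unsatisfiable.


Truth table over {b, s}:
b | s | φ
---------
F | F | F
T | F | F
F | T | F
T | T | F
Every row is false.

Yes, it is a contradiction.


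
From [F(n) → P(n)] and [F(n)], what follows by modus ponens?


Modus ponens: from (P → Q) and P, infer Q.
P = 'F(n)' is asserted, and P → Q holds, so Q follows.

P(n).


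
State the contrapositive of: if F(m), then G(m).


The contrapositive of (P → Q) is (¬Q → ¬P); it is logically equivalent to the original.
Here P = 'F(m)' and Q = 'G(m)'.

If not (G(m)), then not (F(m)).


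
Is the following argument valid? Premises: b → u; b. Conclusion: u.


This matches the form of modus ponens: the conclusion follows in every model of the premises.

Valid.


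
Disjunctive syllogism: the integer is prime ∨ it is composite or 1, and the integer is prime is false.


Disjunctive syllogism: from (P ∨ Q) and ¬P, infer Q.
One disjunct, 'the integer is prime', is ruled out; the other must hold.

it is composite or 1


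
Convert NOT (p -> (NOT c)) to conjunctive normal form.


Step 1: Rewrite p → (¬c) as ¬p ∨ (¬c).
Step 2: Negate: ¬(¬p ∨ (¬c)) = p ∧ ¬(¬c) (De Morgan + double negation).
Step 3: Eliminate any double negations (¬¬X = X).

p AND c


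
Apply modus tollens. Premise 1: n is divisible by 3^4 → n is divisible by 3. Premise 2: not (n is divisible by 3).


Modus tollens: from (P → Q) and ¬Q, infer ¬P.
Q = 'n is divisible by 3' is denied; since P → Q, P must also fail.

Not (n is divisible by 3^4).


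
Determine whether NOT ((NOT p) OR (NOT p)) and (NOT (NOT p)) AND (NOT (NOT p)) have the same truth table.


Compare truth tables:
p | φ | ψ
---------
F | F | F
T | T | T
The columns φ and ψ agree on every row.

Yes, they are logically equivalent.


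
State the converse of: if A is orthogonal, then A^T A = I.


The converse of (P → Q) is (Q → P). It is not in general equivalent to the original.
Here P = 'A is orthogonal' and Q = 'A^T A = I'.

If A^T A = I, then A is orthogonal.


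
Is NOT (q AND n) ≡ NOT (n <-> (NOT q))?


Compare truth tables:
n | q | φ | ψ
-------------
F | F | T | T
T | F | T | F
F | T | T | F
T | T | F | T
They differ at row 2 (n=T, q=F): φ=T but ψ=F.

No, they are not logically equivalent.


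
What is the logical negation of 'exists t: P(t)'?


¬(forall x: φ) = exists x: ¬φ, and ¬(exists x: φ) = forall x: ¬φ.
Apply to the existential statement.

forall t: ~(P(t))


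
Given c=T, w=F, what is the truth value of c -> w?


Implication is false only when antecedent is true and consequent is false.
Substitute: c=T, w=F.
T -> F evaluates to F.

F


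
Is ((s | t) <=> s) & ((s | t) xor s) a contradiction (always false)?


Truth table over {s, t}:
s | t | φ
---------
False | False | False
True | False | False
False | True | False
True | True | False
Every row is false.

Yes, it is a contradiction.


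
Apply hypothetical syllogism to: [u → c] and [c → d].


Hypothetical syllogism: from (P → Q) and (Q → R), infer (P → R).
Chain the two implications through the shared middle term 'c'.

u → d


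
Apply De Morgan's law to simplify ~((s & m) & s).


De Morgan: the negation of a conjunction is the disjunction of the negations.
Distribute ~ across &, flipping it to |, and negate each literal.

((~s) | (~m)) | (~s)


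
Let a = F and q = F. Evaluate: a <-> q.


Biconditional is true when both operands have the same truth value.
Substitute: a=F, q=F.
F <-> F evaluates to T.

T


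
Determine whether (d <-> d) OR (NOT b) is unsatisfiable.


Truth table over {b, d}:
b | d | φ
---------
F | F | T
T | F | T
F | T | T
T | T | T
Satisfying assignment at row 1: b=F, d=F gives T.

No, it is not a contradiction.


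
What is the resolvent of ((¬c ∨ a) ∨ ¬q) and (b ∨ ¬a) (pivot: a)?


The clauses contain complementary literals a and ¬a.
Resolution eliminates this pair and disjoins the remaining literals (merging duplicates).

((¬c ∨ ¬q) ∨ b)


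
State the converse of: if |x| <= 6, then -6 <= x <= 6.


The converse of (P → Q) is (Q → P). It is not in general equivalent to the original.
Here P = '|x| <= 6' and Q = '-6 <= x <= 6'.

If -6 <= x <= 6, then |x| <= 6.


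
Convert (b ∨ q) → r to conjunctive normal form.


Step 1: Rewrite as ¬(b ∨ q) ∨ r = (¬b ∧ ¬q) ∨ r.
Step 2: Distribute ∨ over ∧.

((¬b) ∨ r) ∧ ((¬q) ∨ r)


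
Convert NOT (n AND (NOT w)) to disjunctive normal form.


Step 1: Apply De Morgan: ¬(n ∧ (¬w)) = ¬n ∨ ¬(¬w).
Step 2: Eliminate any double negations (¬¬X = X).

(NOT n) OR w


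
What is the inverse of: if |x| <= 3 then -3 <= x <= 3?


The inverse of (P → Q) is (¬P → ¬Q). It is equivalent to the converse, not to the original.
Here P = '|x| <= 3' and Q = '-3 <= x <= 3'.

If not (|x| <= 3), then not (-3 <= x <= 3).


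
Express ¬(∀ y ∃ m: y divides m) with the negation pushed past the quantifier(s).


Negation flips each quantifier (∀↔∃) and negates the inner predicate.
¬(∀ y ∃ m: φ) = ∃ y ∀ m: ¬φ.

∃ y ∀ m: ¬(y divides m)


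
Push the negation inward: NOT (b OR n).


De Morgan: the negation of a disjunction is the conjunction of the negations.
Distribute NOT across OR, flipping it to AND, and negate each literal.

(NOT b) AND (NOT n)


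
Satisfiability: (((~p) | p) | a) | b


Search for a satisfying assignment over {a, b, p}.
Try a=False, b=False, p=False: the formula evaluates to True.
A satisfying assignment exists.

Satisfiable.


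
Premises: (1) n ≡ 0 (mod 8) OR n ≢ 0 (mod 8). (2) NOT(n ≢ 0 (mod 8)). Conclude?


Disjunctive syllogism: from (P ∨ Q) and ¬P, infer Q.
One disjunct, 'n ≢ 0 (mod 8)', is ruled out; the other must hold.

n ≡ 0 (mod 8)


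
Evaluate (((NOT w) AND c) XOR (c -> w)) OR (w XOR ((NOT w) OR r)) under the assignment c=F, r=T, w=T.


Substitute c=F, r=T, w=T:
NOT w = F
(NOT w) AND c = F AND F = F
c -> w = F -> T = T
((NOT w) AND c) XOR (c -> w) = F XOR T = T
NOT w = F
(NOT w) OR r = F OR T = T
w XOR ((NOT w) OR r) = T XOR T = F
(((NOT w) AND c) XOR (c -> w)) OR (w XOR ((NOT w) OR r)) = T OR F = T

T


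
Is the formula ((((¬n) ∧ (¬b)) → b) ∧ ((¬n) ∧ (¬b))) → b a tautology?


Build the truth table over {b, n}:
b | n | φ
---------
F | F | T
T | F | T
F | T | T
T | T | T
Every row evaluates to true.

Yes, it is a tautology.


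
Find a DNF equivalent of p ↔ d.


Step 1: p ↔ d is true exactly when both agree: (p ∧ d) ∨ (¬p ∧ ¬d).

(p ∧ d) ∨ ((¬p) ∧ (¬d))


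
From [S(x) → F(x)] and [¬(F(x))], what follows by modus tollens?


Modus tollens: from (P → Q) and ¬Q, infer ¬P.
Q = 'F(x)' is denied; since P → Q, P must also fail.

Not (S(x)).


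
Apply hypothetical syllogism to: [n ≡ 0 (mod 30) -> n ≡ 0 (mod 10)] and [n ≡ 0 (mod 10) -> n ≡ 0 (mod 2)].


Hypothetical syllogism: from (P → Q) and (Q → R), infer (P → R).
Chain the two implications through the shared middle term 'n ≡ 0 (mod 10)'.

n ≡ 0 (mod 30) -> n ≡ 0 (mod 2)


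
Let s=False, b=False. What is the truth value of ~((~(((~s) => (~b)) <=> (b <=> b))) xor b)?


Substitute s=False, b=False:
~s = True
~b = True
(~s) => (~b) = True => True = True
b <=> b = False <=> False = True
((~s) => (~b)) <=> (b <=> b) = True <=> True = True
~(((~s) => (~b)) <=> (b <=> b)) = False
(~(((~s) => (~b)) <=> (b <=> b))) xor b = False xor False = False
~((~(((~s) => (~b)) <=> (b <=> b))) xor b) = True

True


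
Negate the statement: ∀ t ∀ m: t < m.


Negation flips each quantifier (∀↔∃) and negates the inner predicate.
¬(∀ t ∀ m: φ) = ∃ t ∃ m: ¬φ.

∃ t ∃ m: ¬(t < m)


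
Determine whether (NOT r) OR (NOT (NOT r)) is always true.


Build the truth table over {r}:
r | φ
-----
F | T
T | T
Every row evaluates to true.

Yes, it is a tautology.


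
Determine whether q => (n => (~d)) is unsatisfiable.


Truth table over {d, n, q}:
d | n | q | φ
-------------
False | False | False | True
True | False | False | True
False | True | False | True
True | True | False | True
False | False | True | True
True | False | True | True
False | True | True | True
True | True | True | False
Satisfying assignment at row 1: d=False, n=False, q=False gives True.

No, it is not a contradiction.


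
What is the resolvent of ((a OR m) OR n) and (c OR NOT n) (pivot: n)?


The clauses contain complementary literals n and NOTn.
Resolution eliminates this pair and disjoins the remaining literals (merging duplicates).

((m OR a) OR c)


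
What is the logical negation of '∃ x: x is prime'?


¬(∀ x: φ) = ∃ x: ¬φ, and ¬(∃ x: φ) = ∀ x: ¬φ.
Apply to the existential statement.

∀ x: ¬(x is prime)


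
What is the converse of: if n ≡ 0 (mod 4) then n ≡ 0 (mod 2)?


The converse of (P → Q) is (Q → P). It is not in general equivalent to the original.
Here P = 'n ≡ 0 (mod 4)' and Q = 'n ≡ 0 (mod 2)'.

If n ≡ 0 (mod 2), then n ≡ 0 (mod 4).


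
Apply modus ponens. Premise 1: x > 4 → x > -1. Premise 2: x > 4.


Modus ponens: from (P → Q) and P, infer Q.
P = 'x > 4' is asserted, and P → Q holds, so Q follows.

x > -1.


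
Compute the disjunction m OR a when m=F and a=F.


Disjunction is false only when both operands are false.
Substitute: m=F, a=F.
F OR F evaluates to F.

F


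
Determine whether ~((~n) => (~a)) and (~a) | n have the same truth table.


Compare truth tables:
a | n | φ | ψ
-------------
False | False | False | True
True | False | True | False
False | True | False | True
True | True | False | True
They differ at row 1 (a=False, n=False): φ=False but ψ=True.

No, they are not logically equivalent.


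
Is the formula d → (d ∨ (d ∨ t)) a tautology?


Build the truth table over {d, t}:
d | t | φ
---------
F | F | T
T | F | T
F | T | T
T | T | T
Every row evaluates to true.

Yes, it is a tautology.


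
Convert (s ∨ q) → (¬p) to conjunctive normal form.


Step 1: Rewrite as ¬(s ∨ q) ∨ (¬p) = (¬s ∧ ¬q) ∨ (¬p).
Step 2: Distribute ∨ over ∧.

((¬s) ∨ (¬p)) ∧ ((¬q) ∨ (¬p))


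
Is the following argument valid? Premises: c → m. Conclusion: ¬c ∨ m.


This matches the form of material implication: the conclusion follows in every model of the premises.

Valid.


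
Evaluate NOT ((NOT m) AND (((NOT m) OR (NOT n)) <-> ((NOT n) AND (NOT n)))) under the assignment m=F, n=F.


Substitute m=F, n=F:
NOT m = T
NOT m = T
NOT n = T
(NOT m) OR (NOT n) = T OR T = T
NOT n = T
NOT n = T
(NOT n) AND (NOT n) = T AND T = T
((NOT m) OR (NOT n)) <-> ((NOT n) AND (NOT n)) = T <-> T = T
(NOT m) AND (((NOT m) OR (NOT n)) <-> ((NOT n) AND (NOT n))) = T AND T = T
NOT ((NOT m) AND (((NOT m) OR (NOT n)) <-> ((NOT n) AND (NOT n)))) = F

F


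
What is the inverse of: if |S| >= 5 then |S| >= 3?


The inverse of (P → Q) is (¬P → ¬Q). It is equivalent to the converse, not to the original.
Here P = '|S| >= 5' and Q = '|S| >= 3'.

If not (|S| >= 5), then not (|S| >= 3).


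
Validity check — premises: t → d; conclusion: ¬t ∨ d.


This matches the form of material implication: the conclusion follows in every model of the premises.

Valid.


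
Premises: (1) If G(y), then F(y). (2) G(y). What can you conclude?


Modus ponens: from (P → Q) and P, infer Q.
P = 'G(y)' is asserted, and P → Q holds, so Q follows.

F(y).


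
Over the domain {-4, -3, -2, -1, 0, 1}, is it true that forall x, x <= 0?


Evaluate the predicate on each element: -4:True, -3:True, -2:True, -1:True, 0:True, 1:False.
Counterexample x = 1 fails the predicate.

False


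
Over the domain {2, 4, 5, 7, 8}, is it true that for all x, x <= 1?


Evaluate the predicate on each element: 2:F, 4:F, 5:F, 7:F, 8:F.
Counterexample x = 2 fails the predicate.

F


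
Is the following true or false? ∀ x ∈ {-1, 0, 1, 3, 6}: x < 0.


Evaluate the predicate on each element: -1:T, 0:F, 1:F, 3:F, 6:F.
Counterexample x = 0 fails the predicate.

F


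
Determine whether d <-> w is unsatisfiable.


Truth table over {d, w}:
d | w | φ
---------
F | F | T
T | F | F
F | T | F
T | T | T
Satisfying assignment at row 1: d=F, w=F gives T.

No, it is not a contradiction.


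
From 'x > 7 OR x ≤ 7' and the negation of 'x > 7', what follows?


Disjunctive syllogism: from (P ∨ Q) and ¬P, infer Q.
One disjunct, 'x > 7', is ruled out; the other must hold.

x ≤ 7


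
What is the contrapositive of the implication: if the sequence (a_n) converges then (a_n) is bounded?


The contrapositive of (P → Q) is (¬Q → ¬P); it is logically equivalent to the original.
Here P = 'the sequence (a_n) converges' and Q = '(a_n) is bounded'.

If not ((a_n) is bounded), then not (the sequence (a_n) converges).


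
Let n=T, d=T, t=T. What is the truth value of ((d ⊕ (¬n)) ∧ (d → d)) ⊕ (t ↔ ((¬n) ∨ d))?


Substitute n=T, d=T, t=T:
¬n = F
d ⊕ (¬n) = T ⊕ F = T
d → d = T → T = T
(d ⊕ (¬n)) ∧ (d → d) = T ∧ T = T
¬n = F
(¬n) ∨ d = F ∨ T = T
t ↔ ((¬n) ∨ d) = T ↔ T = T
((d ⊕ (¬n)) ∧ (d → d)) ⊕ (t ↔ ((¬n) ∨ d)) = T ⊕ T = F

F


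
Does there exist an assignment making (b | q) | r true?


Search for a satisfying assignment over {b, q, r}.
Try b=True, q=False, r=False: the formula evaluates to True.
A satisfying assignment exists.

Satisfiable.


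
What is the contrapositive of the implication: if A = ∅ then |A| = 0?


The contrapositive of (P → Q) is (¬Q → ¬P); it is logically equivalent to the original.
Here P = 'A = ∅' and Q = '|A| = 0'.

If not (|A| = 0), then not (A = ∅).


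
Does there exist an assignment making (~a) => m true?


Search for a satisfying assignment over {a, m}.
Try a=True, m=False: the formula evaluates to True.
A satisfying assignment exists.

Satisfiable.


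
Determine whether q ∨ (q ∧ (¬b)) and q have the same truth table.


Compare truth tables:
b | q | φ | ψ
-------------
F | F | F | F
T | F | F | F
F | T | T | T
T | T | T | T
The columns φ and ψ agree on every row.

Yes, they are logically equivalent.


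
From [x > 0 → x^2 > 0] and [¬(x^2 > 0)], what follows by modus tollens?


Modus tollens: from (P → Q) and ¬Q, infer ¬P.
Q = 'x^2 > 0' is denied; since P → Q, P must also fail.

Not (x > 0).


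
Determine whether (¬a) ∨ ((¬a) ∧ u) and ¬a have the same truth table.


Compare truth tables:
a | u | φ | ψ
-------------
F | F | T | T
T | F | F | F
F | T | T | T
T | T | F | F
The columns φ and ψ agree on every row.

Yes, they are logically equivalent.


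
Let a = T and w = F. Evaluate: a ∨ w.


Disjunction is false only when both operands are false.
Substitute: a=T, w=F.
T ∨ F evaluates to T.

T


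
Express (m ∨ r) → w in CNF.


Step 1: Rewrite as ¬(m ∨ r) ∨ w = (¬m ∧ ¬r) ∨ w.
Step 2: Distribute ∨ over ∧.

((¬m) ∨ w) ∧ ((¬r) ∨ w)


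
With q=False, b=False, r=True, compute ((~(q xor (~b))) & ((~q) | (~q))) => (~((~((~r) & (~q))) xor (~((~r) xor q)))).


Substitute q=False, b=False, r=True:
… (earlier sub-steps elided)
~r = False
~q = True
(~r) & (~q) = False & True = False
~((~r) & (~q)) = True
~r = False
(~r) xor q = False xor False = False
~((~r) xor q) = True
(~((~r) & (~q))) xor (~((~r) xor q)) = True xor True = False
~((~((~r) & (~q))) xor (~((~r) xor q))) = True
((~(q xor (~b))) & ((~q) | (~q))) => (~((~((~r) & (~q))) xor (~((~r) xor q)))) = False => True = True

True


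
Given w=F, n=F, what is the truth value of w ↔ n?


Biconditional is true when both operands have the same truth value.
Substitute: w=F, n=F.
F ↔ F evaluates to T.

T


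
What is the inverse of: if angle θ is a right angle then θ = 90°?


The inverse of (P → Q) is (¬P → ¬Q). It is equivalent to the converse, not to the original.
Here P = 'angle θ is a right angle' and Q = 'θ = 90°'.

If not (angle θ is a right angle), then not (θ = 90°).
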